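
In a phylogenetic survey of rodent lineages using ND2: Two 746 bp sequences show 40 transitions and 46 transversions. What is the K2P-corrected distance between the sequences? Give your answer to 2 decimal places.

P = 40/746 ≈ 0.053619 and Q = 46/746 ≈ 0.061662.
Under the Kimura two-parameter model, d = −½ ln(1 − 2P − Q) − ¼ ln(1 − 2Q).
1 − 2P − Q = 0.8311, giving −½ ln(0.8311) = 0.092503.
1 − 2Q = 0.876676, giving −¼ ln(0.876676) = 0.032904.
d = 0.092503 + 0.032904 = 0.125407.

0.13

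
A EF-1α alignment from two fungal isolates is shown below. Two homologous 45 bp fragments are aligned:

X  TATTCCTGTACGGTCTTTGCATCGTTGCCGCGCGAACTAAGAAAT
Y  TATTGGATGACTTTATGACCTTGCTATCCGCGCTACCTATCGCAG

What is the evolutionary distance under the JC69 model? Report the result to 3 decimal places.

The sequences differ at 23 of 45 sites, so p = 23/45 ≈ 0.511111.
d = −(3/4) ln(1 − 4p/3) = −0.75 ln(1 − 0.681481) = −0.75 ln(0.318519)
  = −0.75 × (-1.144073) = 0.858055 substitutions/site.

0.858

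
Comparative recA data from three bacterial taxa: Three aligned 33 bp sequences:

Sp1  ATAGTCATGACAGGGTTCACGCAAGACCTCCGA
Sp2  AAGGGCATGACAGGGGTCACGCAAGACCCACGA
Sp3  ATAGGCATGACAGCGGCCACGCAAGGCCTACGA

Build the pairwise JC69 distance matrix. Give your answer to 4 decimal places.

d(Sp1,Sp2) = 0.2082, d(Sp1,Sp3) = 0.2082, d(Sp2,Sp3) = 0.2082

Sp1–Sp2: 6/33 sites differ → p ≈ 0.181818, d = −0.75 ln(1 − 0.242424) = 0.208224 ≈ 0.2082.
Sp1–Sp3: 6/33 sites differ → p ≈ 0.181818, d = −0.75 ln(1 − 0.242424) = 0.208224 ≈ 0.2082.
Sp2–Sp3: 6/33 sites differ → p ≈ 0.181818, d = −0.75 ln(1 − 0.242424) = 0.208224 ≈ 0.2082.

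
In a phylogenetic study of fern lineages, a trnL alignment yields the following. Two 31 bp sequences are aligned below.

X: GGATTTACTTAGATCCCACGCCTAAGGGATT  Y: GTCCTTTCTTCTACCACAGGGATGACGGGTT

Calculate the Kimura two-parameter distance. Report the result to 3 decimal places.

0.694

Of 31 sites, 4 differences are transitions and 10 are transversions, so P = 4/31 ≈ 0.129032 and Q = 10/31 ≈ 0.322581.
Under the Kimura two-parameter model, d = −½ ln(1 − 2P − Q) − ¼ ln(1 − 2Q).
1 − 2P − Q = 0.419355, giving −½ ln(0.419355) = 0.434519.
1 − 2Q = 0.354838, giving −¼ ln(0.354838) = 0.259023.
d = 0.434519 + 0.259023 = 0.693542.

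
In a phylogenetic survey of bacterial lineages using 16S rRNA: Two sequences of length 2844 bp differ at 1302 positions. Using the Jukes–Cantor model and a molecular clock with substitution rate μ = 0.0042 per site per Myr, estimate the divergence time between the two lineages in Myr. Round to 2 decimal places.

84.17

p = 1302/2844 ≈ 0.457806.
d = −(3/4) ln(1 − 4p/3) = −0.75 ln(1 − 0.610408) = −0.75 ln(0.389592)
  = −0.75 × (-0.942655) = 0.706991 substitutions/site.
Under a molecular clock d = 2μt, so t = d/(2μ) = 0.706991 / (2 × 0.0042) = 84.17 Myr.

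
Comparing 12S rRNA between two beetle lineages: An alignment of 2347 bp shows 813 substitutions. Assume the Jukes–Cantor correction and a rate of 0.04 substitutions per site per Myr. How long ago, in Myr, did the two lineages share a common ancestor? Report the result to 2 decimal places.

5.81

p = 813/2347 ≈ 0.3464.
d = −(3/4) ln(1 − 4p/3) = −0.75 ln(1 − 0.461867) = −0.75 ln(0.538133)
  = −0.75 × (-0.619650) = 0.464738 substitutions/site.
Under a molecular clock d = 2μt, so t = d/(2μ) = 0.464738 / (2 × 0.04) = 5.81 Myr.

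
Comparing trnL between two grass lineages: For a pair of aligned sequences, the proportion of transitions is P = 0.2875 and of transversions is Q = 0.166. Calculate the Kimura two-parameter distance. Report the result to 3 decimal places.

Under the Kimura two-parameter model, d = −½ ln(1 − 2P − Q) − ¼ ln(1 − 2Q).
1 − 2P − Q = 0.259, giving −½ ln(0.259) = 0.675464.
1 − 2Q = 0.668, giving −¼ ln(0.668) = 0.100867.
d = 0.675464 + 0.100867 = 0.776331.

0.776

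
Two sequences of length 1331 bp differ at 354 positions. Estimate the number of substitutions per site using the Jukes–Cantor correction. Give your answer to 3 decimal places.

p = 354/1331 ≈ 0.265965.
d = −(3/4) ln(1 − 4p/3) = −0.75 ln(1 − 0.35462) = −0.75 ln(0.64538)
  = −0.75 × (-0.437916) = 0.328437 substitutions/site.

0.328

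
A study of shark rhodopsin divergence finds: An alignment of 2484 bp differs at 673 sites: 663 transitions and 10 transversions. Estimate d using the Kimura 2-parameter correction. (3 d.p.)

P = 663/2484 ≈ 0.266908 and Q = 10/2484 ≈ 0.004026.
Under the Kimura two-parameter model, d = −½ ln(1 − 2P − Q) − ¼ ln(1 − 2Q).
1 − 2P − Q = 0.462158, giving −½ ln(0.462158) = 0.385924.
1 − 2Q = 0.991948, giving −¼ ln(0.991948) = 0.002021.
d = 0.385924 + 0.002021 = 0.387945.

0.388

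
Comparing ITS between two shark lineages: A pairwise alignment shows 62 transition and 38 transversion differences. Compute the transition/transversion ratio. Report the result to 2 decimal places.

R = 62/38 = 1.631578… ≈ 1.63 (to 2 d.p.).

1.63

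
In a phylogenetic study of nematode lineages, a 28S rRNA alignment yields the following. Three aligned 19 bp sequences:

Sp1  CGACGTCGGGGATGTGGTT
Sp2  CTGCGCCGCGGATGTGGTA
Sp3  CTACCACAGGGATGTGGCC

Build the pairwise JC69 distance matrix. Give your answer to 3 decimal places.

Sp1–Sp2: 5/19 sites differ → p ≈ 0.263158, d = −0.75 ln(1 − 0.350877) = 0.324100 ≈ 0.324.
Sp1–Sp3: 6/19 sites differ → p ≈ 0.315789, d = −0.75 ln(1 − 0.421052) = 0.409907 ≈ 0.410.
Sp2–Sp3: 7/19 sites differ → p ≈ 0.368421, d = −0.75 ln(1 − 0.491228) = 0.506816 ≈ 0.507.

d(Sp1,Sp2) = 0.324, d(Sp1,Sp3) = 0.410, d(Sp2,Sp3) = 0.507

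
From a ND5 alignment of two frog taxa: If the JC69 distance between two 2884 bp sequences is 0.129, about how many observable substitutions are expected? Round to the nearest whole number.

Invert JC69: p = (3/4)(1 − e^(−4d/3)) = 0.75 × (1 − e^(-0.172)) = 0.75 × (1 − 0.841979) = 0.118516.
Expected differing sites = pL ≈ 0.118516 × 2884 = 341.800144 ≈ 342.

342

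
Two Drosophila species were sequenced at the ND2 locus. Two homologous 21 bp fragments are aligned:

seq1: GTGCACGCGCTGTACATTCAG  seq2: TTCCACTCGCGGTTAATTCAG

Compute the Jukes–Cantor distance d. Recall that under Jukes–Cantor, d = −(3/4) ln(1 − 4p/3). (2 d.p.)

0.36

The sequences differ at 6 of 21 sites (1, 3, 7, 11, 14, 15), so p = 6/21 ≈ 0.285714.
d = −(3/4) ln(1 − 4p/3) = −0.75 ln(1 − 0.380952) = −0.75 ln(0.619048)
  = −0.75 × (-0.479572) = 0.359679 substitutions/site.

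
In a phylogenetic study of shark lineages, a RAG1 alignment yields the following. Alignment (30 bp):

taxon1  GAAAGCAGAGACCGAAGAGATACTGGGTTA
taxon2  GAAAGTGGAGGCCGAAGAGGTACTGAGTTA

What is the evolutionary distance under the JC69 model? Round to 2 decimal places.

The sequences differ at 5 of 30 sites (6, 7, 11, 20, 26), so p = 5/30 ≈ 0.166667.
d = −(3/4) ln(1 − 4p/3) = −0.75 ln(1 − 0.222223) = −0.75 ln(0.777777)
  = −0.75 × (-0.251315) = 0.188486 substitutions/site.

0.19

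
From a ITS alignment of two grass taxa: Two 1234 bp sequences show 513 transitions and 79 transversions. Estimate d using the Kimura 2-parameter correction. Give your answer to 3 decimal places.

P = 513/1234 ≈ 0.415721 and Q = 79/1234 ≈ 0.064019.
Under the Kimura two-parameter model, d = −½ ln(1 − 2P − Q) − ¼ ln(1 − 2Q).
1 − 2P − Q = 0.104539, giving −½ ln(0.104539) = 1.129098.
1 − 2Q = 0.871962, giving −¼ ln(0.871962) = 0.034252.
d = 1.129098 + 0.034252 = 1.163350.

1.163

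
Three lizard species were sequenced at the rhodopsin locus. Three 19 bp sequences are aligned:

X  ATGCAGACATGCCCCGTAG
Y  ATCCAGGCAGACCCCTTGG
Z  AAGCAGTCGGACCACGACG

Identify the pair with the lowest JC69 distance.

X–Y: 6/19 differ, p = 0.316, d = 0.410.
X–Z: 8/19 differ, p = 0.421, d = 0.618.
Y–Z: 8/19 differ, p = 0.421, d = 0.618.
The smallest distance is between X and Y.

X and Y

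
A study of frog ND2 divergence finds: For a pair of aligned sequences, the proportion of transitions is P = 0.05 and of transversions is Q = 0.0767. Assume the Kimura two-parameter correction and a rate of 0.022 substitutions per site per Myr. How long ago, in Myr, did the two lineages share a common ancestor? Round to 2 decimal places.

Under the Kimura two-parameter model, d = −½ ln(1 − 2P − Q) − ¼ ln(1 − 2Q).
1 − 2P − Q = 0.8233, giving −½ ln(0.8233) = 0.097217.
1 − 2Q = 0.8466, giving −¼ ln(0.8466) = 0.041632.
d = 0.097217 + 0.041632 = 0.138849.
Under a molecular clock d = 2μt, so t = d/(2μ) = 0.138849 / (2 × 0.022) = 3.16 Myr.

3.16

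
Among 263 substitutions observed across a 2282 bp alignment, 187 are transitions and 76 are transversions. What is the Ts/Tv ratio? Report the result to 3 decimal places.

R = 187/76 = 2.460526… ≈ 2.461 (to 3 d.p.).

2.461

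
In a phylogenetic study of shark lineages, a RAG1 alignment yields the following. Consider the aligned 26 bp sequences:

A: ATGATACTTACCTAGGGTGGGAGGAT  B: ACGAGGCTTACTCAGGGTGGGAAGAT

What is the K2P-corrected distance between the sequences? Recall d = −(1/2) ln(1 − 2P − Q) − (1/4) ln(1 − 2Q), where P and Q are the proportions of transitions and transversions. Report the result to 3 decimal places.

0.295

Of 26 sites, 5 differences are transitions and 1 are transversions, so P = 5/26 ≈ 0.192308 and Q = 1/26 ≈ 0.038462.
Under the Kimura two-parameter model, d = −½ ln(1 − 2P − Q) − ¼ ln(1 − 2Q).
1 − 2P − Q = 0.576922, giving −½ ln(0.576922) = 0.275024.
1 − 2Q = 0.923076, giving −¼ ln(0.923076) = 0.020011.
d = 0.275024 + 0.020011 = 0.295035.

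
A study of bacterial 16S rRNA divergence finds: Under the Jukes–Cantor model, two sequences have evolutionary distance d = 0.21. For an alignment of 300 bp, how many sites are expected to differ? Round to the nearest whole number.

Invert JC69: p = (3/4)(1 − e^(−4d/3)) = 0.75 × (1 − e^(-0.28)) = 0.75 × (1 − 0.755784) = 0.183162.
Expected differing sites = pL ≈ 0.183162 × 300 = 54.9486 ≈ 55.

55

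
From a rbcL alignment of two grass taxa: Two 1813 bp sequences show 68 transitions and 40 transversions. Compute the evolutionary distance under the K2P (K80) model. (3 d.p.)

P = 68/1813 ≈ 0.037507 and Q = 40/1813 ≈ 0.022063.
Under the Kimura two-parameter model, d = −½ ln(1 − 2P − Q) − ¼ ln(1 − 2Q).
1 − 2P − Q = 0.902923, giving −½ ln(0.902923) = 0.051059.
1 − 2Q = 0.955874, giving −¼ ln(0.955874) = 0.011282.
d = 0.051059 + 0.011282 = 0.062341.

0.062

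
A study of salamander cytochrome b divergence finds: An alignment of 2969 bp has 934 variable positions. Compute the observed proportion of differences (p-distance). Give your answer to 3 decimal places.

p = 934/2969 = 0.314584… ≈ 0.315 (to 3 d.p.).

0.315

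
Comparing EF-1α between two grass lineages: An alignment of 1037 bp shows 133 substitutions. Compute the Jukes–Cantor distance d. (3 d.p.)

0.141

p = 133/1037 ≈ 0.128255.
d = −(3/4) ln(1 − 4p/3) = −0.75 ln(1 − 0.171007) = −0.75 ln(0.828993)
  = −0.75 × (-0.187544) = 0.140658 substitutions/site.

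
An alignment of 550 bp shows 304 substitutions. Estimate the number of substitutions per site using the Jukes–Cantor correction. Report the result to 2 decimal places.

1.00

p = 304/550 ≈ 0.552727.
d = −(3/4) ln(1 − 4p/3) = −0.75 ln(1 − 0.736969) = −0.75 ln(0.263031)
  = −0.75 × (-1.335483) = 1.001612 substitutions/site.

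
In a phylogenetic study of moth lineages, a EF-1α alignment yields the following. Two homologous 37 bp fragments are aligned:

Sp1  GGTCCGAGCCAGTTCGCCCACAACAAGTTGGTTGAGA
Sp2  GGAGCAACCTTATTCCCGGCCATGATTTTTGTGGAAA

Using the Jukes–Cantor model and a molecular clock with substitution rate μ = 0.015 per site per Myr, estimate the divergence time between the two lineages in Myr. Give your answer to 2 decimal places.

26.15

The sequences differ at 18 of 37 sites, so p = 18/37 ≈ 0.486486.
d = −(3/4) ln(1 − 4p/3) = −0.75 ln(1 − 0.648648) = −0.75 ln(0.351352)
  = −0.75 × (-1.045967) = 0.784475 substitutions/site.
Under a molecular clock d = 2μt, so t = d/(2μ) = 0.784475 / (2 × 0.015) = 26.15 Myr.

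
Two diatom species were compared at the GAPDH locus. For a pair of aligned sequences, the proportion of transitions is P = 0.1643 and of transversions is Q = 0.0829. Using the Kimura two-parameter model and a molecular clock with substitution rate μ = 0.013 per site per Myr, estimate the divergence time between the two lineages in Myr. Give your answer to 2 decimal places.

11.94

Under the Kimura two-parameter model, d = −½ ln(1 − 2P − Q) − ¼ ln(1 − 2Q).
1 − 2P − Q = 0.5885, giving −½ ln(0.5885) = 0.265089.
1 − 2Q = 0.8342, giving −¼ ln(0.8342) = 0.045321.
d = 0.265089 + 0.045321 = 0.310410.
Under a molecular clock d = 2μt, so t = d/(2μ) = 0.310410 / (2 × 0.013) = 11.94 Myr.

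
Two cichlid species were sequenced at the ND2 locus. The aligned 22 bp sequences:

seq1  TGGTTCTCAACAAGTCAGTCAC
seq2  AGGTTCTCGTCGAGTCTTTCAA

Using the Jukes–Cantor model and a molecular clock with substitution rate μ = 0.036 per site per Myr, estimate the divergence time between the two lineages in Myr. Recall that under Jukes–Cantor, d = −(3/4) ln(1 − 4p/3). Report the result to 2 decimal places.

5.75

The sequences differ at 7 of 22 sites (1, 9, 10, 12, 17, 18, 22), so p = 7/22 ≈ 0.318182.
d = −(3/4) ln(1 − 4p/3) = −0.75 ln(1 − 0.424243) = −0.75 ln(0.575757)
  = −0.75 × (-0.552070) = 0.414053 substitutions/site.
Under a molecular clock d = 2μt, so t = d/(2μ) = 0.414053 / (2 × 0.036) = 5.75 Myr.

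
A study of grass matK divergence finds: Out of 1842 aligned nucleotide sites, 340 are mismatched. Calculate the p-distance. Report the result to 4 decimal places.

0.1846

p = 340/1842 = 0.184581… ≈ 0.1846 (to 4 d.p.).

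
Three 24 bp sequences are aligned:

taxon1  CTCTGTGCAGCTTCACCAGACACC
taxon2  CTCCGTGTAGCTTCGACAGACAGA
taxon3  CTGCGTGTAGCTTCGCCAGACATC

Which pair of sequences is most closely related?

taxon2 and taxon3

taxon1–taxon2: 6/24 differ, p = 0.250, d = 0.304.
taxon1–taxon3: 5/24 differ, p = 0.208, d = 0.244.
taxon2–taxon3: 4/24 differ, p = 0.167, d = 0.188.
The smallest distance is between taxon2 and taxon3.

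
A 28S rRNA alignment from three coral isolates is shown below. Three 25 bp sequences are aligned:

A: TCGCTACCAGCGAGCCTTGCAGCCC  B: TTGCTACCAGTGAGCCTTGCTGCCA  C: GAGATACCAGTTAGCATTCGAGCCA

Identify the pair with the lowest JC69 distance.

A and B

A–B: 4/25 differ, p = 0.160, d = 0.180.
A–C: 9/25 differ, p = 0.360, d = 0.490.
B–C: 8/25 differ, p = 0.320, d = 0.417.
The smallest distance is between A and B.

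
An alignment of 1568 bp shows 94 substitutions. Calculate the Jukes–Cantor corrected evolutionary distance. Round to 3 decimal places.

p = 94/1568 ≈ 0.059949.
d = −(3/4) ln(1 − 4p/3) = −0.75 ln(1 − 0.079932) = −0.75 ln(0.920068)
  = −0.75 × (-0.083308) = 0.062481 substitutions/site.

0.062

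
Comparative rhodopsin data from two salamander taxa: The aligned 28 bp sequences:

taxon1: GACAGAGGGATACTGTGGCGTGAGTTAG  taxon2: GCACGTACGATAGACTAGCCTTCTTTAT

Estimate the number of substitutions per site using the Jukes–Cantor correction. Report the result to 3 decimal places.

The sequences differ at 15 of 28 sites, so p = 15/28 ≈ 0.535714.
d = −(3/4) ln(1 − 4p/3) = −0.75 ln(1 − 0.714285) = −0.75 ln(0.285715)
  = −0.75 × (-1.252760) = 0.939570 substitutions/site.

0.940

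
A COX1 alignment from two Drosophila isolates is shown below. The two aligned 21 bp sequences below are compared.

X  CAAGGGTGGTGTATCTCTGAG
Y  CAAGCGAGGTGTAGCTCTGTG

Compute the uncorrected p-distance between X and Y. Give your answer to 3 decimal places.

0.190

The sequences differ at 4 of 21 positions (sites 5, 7, 14, 20).
p = 4/21 = 0.190476… ≈ 0.190 (to 3 d.p.).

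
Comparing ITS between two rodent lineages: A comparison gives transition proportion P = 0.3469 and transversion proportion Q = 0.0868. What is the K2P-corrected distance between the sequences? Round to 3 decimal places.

0.806

Under the Kimura two-parameter model, d = −½ ln(1 − 2P − Q) − ¼ ln(1 − 2Q).
1 − 2P − Q = 0.2194, giving −½ ln(0.2194) = 0.758429.
1 − 2Q = 0.8264, giving −¼ ln(0.8264) = 0.047669.
d = 0.758429 + 0.047669 = 0.806098.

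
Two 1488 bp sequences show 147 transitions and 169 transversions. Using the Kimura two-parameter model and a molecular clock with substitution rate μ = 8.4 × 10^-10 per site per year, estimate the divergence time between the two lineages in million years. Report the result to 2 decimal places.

P = 147/1488 ≈ 0.09879 and Q = 169/1488 ≈ 0.113575.
Under the Kimura two-parameter model, d = −½ ln(1 − 2P − Q) − ¼ ln(1 − 2Q).
1 − 2P − Q = 0.688845, giving −½ ln(0.688845) = 0.186369.
1 − 2Q = 0.77285, giving −¼ ln(0.77285) = 0.064418.
d = 0.186369 + 0.064418 = 0.250787.
Under a molecular clock d = 2μt, so t = d/(2μ) = 0.250787 / (2 × 8.4 × 10^-10) = 149.28 million years.

149.28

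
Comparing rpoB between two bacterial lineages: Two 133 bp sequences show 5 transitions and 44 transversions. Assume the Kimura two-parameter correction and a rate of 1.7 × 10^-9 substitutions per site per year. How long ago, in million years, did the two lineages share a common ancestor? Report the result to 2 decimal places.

P = 5/133 ≈ 0.037594 and Q = 44/133 ≈ 0.330827.
Under the Kimura two-parameter model, d = −½ ln(1 − 2P − Q) − ¼ ln(1 − 2Q).
1 − 2P − Q = 0.593985, giving −½ ln(0.593985) = 0.260451.
1 − 2Q = 0.338346, giving −¼ ln(0.338346) = 0.270922.
d = 0.260451 + 0.270922 = 0.531373.
Under a molecular clock d = 2μt, so t = d/(2μ) = 0.531373 / (2 × 1.7 × 10^-9) = 156.29 million years.

156.29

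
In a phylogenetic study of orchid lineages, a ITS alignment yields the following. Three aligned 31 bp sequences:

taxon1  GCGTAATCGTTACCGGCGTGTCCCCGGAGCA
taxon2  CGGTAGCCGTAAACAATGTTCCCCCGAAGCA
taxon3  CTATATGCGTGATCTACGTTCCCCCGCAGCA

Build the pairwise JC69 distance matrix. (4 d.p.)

taxon1–taxon2: 12/31 sites differ → p ≈ 0.387097, d = −0.75 ln(1 − 0.516129) = 0.544453 ≈ 0.5445.
taxon1–taxon3: 12/31 sites differ → p ≈ 0.387097, d = −0.75 ln(1 − 0.516129) = 0.544453 ≈ 0.5445.
taxon2–taxon3: 9/31 sites differ → p ≈ 0.290323, d = −0.75 ln(1 − 0.387097) = 0.367161 ≈ 0.3672.

d(taxon1,taxon2) = 0.5445, d(taxon1,taxon3) = 0.5445, d(taxon2,taxon3) = 0.3672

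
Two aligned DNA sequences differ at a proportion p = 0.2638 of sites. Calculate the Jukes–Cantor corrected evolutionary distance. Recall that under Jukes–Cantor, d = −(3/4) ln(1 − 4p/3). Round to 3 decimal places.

0.325

d = −(3/4) ln(1 − 4p/3) = −0.75 ln(1 − 0.351733) = −0.75 ln(0.648267)
  = −0.75 × (-0.433453) = 0.325090 substitutions/site.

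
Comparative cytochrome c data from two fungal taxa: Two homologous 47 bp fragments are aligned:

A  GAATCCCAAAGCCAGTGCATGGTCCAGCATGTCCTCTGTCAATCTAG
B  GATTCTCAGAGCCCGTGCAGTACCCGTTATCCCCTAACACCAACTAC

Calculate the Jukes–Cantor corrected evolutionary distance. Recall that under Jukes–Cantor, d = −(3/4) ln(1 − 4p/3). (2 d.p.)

The sequences differ at 20 of 47 sites, so p = 20/47 ≈ 0.425532.
d = −(3/4) ln(1 − 4p/3) = −0.75 ln(1 − 0.567376) = −0.75 ln(0.432624)
  = −0.75 × (-0.837886) = 0.628415 substitutions/site.

0.63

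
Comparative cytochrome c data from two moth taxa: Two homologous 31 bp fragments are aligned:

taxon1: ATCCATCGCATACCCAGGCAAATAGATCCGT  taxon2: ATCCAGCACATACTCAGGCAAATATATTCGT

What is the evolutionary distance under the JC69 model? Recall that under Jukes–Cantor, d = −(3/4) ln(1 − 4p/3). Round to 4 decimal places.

The sequences differ at 5 of 31 sites (6, 8, 14, 25, 28), so p = 5/31 ≈ 0.16129.
d = −(3/4) ln(1 − 4p/3) = −0.75 ln(1 − 0.215053) = −0.75 ln(0.784947)
  = −0.75 × (-0.242139) = 0.181604 substitutions/site.

0.1816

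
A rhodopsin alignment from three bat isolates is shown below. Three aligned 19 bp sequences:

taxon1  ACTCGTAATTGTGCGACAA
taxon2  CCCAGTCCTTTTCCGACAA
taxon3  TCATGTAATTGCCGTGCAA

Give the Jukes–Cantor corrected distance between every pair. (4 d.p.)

d(taxon1,taxon2) = 0.5068, d(taxon1,taxon3) = 0.6181, d(taxon2,taxon3) = 0.9074

taxon1–taxon2: 7/19 sites differ → p ≈ 0.368421, d = −0.75 ln(1 − 0.491228) = 0.506816 ≈ 0.5068.
taxon1–taxon3: 8/19 sites differ → p ≈ 0.421053, d = −0.75 ln(1 − 0.561404) = 0.618132 ≈ 0.6181.
taxon2–taxon3: 10/19 sites differ → p ≈ 0.526316, d = −0.75 ln(1 − 0.701755) = 0.907380 ≈ 0.9074.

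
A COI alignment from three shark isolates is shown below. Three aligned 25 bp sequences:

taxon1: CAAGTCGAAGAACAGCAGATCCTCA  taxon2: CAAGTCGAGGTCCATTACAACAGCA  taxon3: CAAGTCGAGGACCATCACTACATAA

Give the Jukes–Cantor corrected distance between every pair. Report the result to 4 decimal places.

d(taxon1,taxon2) = 0.4904, d(taxon1,taxon3) = 0.4172, d(taxon2,taxon3) = 0.2326

taxon1–taxon2: 9/25 sites differ → p = 0.36, d = −0.75 ln(1 − 0.48) = 0.490445 ≈ 0.4904.
taxon1–taxon3: 8/25 sites differ → p = 0.32, d = −0.75 ln(1 − 0.426667) = 0.417216 ≈ 0.4172.
taxon2–taxon3: 5/25 sites differ → p = 0.2, d = −0.75 ln(1 − 0.266667) = 0.232617 ≈ 0.2326.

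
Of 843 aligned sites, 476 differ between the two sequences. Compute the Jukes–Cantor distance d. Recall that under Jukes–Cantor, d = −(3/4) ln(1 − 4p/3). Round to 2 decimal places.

p = 476/843 ≈ 0.56465.
d = −(3/4) ln(1 − 4p/3) = −0.75 ln(1 − 0.752867) = −0.75 ln(0.247133)
  = −0.75 × (-1.397829) = 1.048372 substitutions/site.

1.05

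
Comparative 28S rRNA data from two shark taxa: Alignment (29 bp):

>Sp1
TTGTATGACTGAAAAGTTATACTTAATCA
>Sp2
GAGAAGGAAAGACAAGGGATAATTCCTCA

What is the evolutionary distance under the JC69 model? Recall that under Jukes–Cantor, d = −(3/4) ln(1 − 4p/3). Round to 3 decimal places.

The sequences differ at 12 of 29 sites, so p = 12/29 ≈ 0.413793.
d = −(3/4) ln(1 − 4p/3) = −0.75 ln(1 − 0.551724) = −0.75 ln(0.448276)
  = −0.75 × (-0.802346) = 0.601760 substitutions/site.

0.602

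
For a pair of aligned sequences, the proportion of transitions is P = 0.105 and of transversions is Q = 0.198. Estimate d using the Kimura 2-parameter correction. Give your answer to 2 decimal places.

0.39

Under the Kimura two-parameter model, d = −½ ln(1 − 2P − Q) − ¼ ln(1 − 2Q).
1 − 2P − Q = 0.592, giving −½ ln(0.592) = 0.262124.
1 − 2Q = 0.604, giving −¼ ln(0.604) = 0.126045.
d = 0.262124 + 0.126045 = 0.388169.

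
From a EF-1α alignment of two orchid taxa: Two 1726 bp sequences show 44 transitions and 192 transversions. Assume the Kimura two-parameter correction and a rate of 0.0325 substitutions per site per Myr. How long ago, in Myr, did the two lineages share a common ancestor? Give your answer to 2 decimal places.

P = 44/1726 ≈ 0.025492 and Q = 192/1726 ≈ 0.11124.
Under the Kimura two-parameter model, d = −½ ln(1 − 2P − Q) − ¼ ln(1 − 2Q).
1 − 2P − Q = 0.837776, giving −½ ln(0.837776) = 0.088502.
1 − 2Q = 0.77752, giving −¼ ln(0.77752) = 0.062911.
d = 0.088502 + 0.062911 = 0.151413.
Under a molecular clock d = 2μt, so t = d/(2μ) = 0.151413 / (2 × 0.0325) = 2.33 Myr.

2.33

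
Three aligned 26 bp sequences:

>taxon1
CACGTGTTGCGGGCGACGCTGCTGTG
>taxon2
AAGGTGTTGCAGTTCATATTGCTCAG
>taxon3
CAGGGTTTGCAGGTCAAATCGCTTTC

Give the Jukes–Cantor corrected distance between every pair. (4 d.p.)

d(taxon1,taxon2) = 0.6228, d(taxon1,taxon3) = 0.7166, d(taxon2,taxon3) = 0.4643

taxon1–taxon2: 11/26 sites differ → p ≈ 0.423077, d = −0.75 ln(1 − 0.564103) = 0.622762 ≈ 0.6228.
taxon1–taxon3: 12/26 sites differ → p ≈ 0.461538, d = −0.75 ln(1 − 0.615384) = 0.716632 ≈ 0.7166.
taxon2–taxon3: 9/26 sites differ → p ≈ 0.346154, d = −0.75 ln(1 − 0.461539) = 0.464280 ≈ 0.4643.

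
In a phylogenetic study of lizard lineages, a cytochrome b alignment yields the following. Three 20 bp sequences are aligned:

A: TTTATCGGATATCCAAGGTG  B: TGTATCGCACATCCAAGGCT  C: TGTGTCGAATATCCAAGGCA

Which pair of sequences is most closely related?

B and C

A–B: 5/20 differ, p = 0.250, d = 0.304.
A–C: 5/20 differ, p = 0.250, d = 0.304.
B–C: 4/20 differ, p = 0.200, d = 0.233.
The smallest distance is between B and C.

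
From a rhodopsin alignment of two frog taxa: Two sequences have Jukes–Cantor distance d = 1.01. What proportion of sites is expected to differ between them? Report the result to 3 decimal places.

p = (3/4)(1 − e^(−4d/3)) = 0.75 × (1 − e^(-1.346667)) = 0.75 × (1 − 0.260106) = 0.554921.

0.555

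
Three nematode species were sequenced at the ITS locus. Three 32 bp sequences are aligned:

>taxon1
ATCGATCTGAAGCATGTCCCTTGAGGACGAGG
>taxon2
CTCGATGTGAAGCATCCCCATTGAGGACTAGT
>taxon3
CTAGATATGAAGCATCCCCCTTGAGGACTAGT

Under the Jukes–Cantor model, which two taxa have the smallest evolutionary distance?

taxon2 and taxon3

taxon1–taxon2: 7/32 differ, p = 0.219, d = 0.259.
taxon1–taxon3: 7/32 differ, p = 0.219, d = 0.259.
taxon2–taxon3: 3/32 differ, p = 0.094, d = 0.100.
The smallest distance is between taxon2 and taxon3.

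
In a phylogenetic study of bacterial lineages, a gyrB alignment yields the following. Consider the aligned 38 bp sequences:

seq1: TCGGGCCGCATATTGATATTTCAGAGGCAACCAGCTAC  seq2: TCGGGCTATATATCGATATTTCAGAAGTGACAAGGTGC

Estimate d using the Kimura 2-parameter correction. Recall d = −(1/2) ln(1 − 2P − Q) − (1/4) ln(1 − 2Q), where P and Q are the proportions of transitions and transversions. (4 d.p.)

0.3487

Of 38 sites, 8 differences are transitions and 2 are transversions, so P = 8/38 ≈ 0.210526 and Q = 2/38 ≈ 0.052632.
Under the Kimura two-parameter model, d = −½ ln(1 − 2P − Q) − ¼ ln(1 − 2Q).
1 − 2P − Q = 0.526316, giving −½ ln(0.526316) = 0.320927.
1 − 2Q = 0.894736, giving −¼ ln(0.894736) = 0.027807.
d = 0.320927 + 0.027807 = 0.348734.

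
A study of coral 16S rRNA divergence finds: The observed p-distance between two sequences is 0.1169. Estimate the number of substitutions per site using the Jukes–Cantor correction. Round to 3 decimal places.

d = −(3/4) ln(1 − 4p/3) = −0.75 ln(1 − 0.155867) = −0.75 ln(0.844133)
  = −0.75 × (-0.169445) = 0.127084 substitutions/site.

0.127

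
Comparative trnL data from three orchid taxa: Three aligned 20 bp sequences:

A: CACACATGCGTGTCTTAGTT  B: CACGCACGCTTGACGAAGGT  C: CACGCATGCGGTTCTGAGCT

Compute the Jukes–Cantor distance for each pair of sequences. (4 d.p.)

d(A,B) = 0.4715, d(A,C) = 0.3041, d(B,C) = 0.5716

A–B: 7/20 sites differ → p = 0.35, d = −0.75 ln(1 − 0.466667) = 0.471457 ≈ 0.4715.
A–C: 5/20 sites differ → p = 0.25, d = −0.75 ln(1 − 0.333333) = 0.304098 ≈ 0.3041.
B–C: 8/20 sites differ → p = 0.4, d = −0.75 ln(1 − 0.533333) = 0.571605 ≈ 0.5716.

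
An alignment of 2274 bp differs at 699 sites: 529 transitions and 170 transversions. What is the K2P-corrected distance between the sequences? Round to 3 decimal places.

P = 529/2274 ≈ 0.23263 and Q = 170/2274 ≈ 0.074758.
Under the Kimura two-parameter model, d = −½ ln(1 − 2P − Q) − ¼ ln(1 − 2Q).
1 − 2P − Q = 0.459982, giving −½ ln(0.459982) = 0.388284.
1 − 2Q = 0.850484, giving −¼ ln(0.850484) = 0.040487.
d = 0.388284 + 0.040487 = 0.428771.

0.429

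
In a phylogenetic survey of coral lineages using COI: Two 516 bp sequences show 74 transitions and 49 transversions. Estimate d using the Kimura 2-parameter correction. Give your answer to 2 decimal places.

0.29

P = 74/516 ≈ 0.143411 and Q = 49/516 ≈ 0.094961.
Under the Kimura two-parameter model, d = −½ ln(1 − 2P − Q) − ¼ ln(1 − 2Q).
1 − 2P − Q = 0.618217, giving −½ ln(0.618217) = 0.240458.
1 − 2Q = 0.810078, giving −¼ ln(0.810078) = 0.052656.
d = 0.240458 + 0.052656 = 0.293114.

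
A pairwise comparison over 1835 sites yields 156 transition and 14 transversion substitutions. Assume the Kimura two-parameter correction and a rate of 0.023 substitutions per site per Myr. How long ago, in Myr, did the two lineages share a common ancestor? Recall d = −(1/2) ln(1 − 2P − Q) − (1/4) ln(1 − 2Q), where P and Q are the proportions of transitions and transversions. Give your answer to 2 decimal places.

P = 156/1835 ≈ 0.085014 and Q = 14/1835 ≈ 0.007629.
Under the Kimura two-parameter model, d = −½ ln(1 − 2P − Q) − ¼ ln(1 − 2Q).
1 − 2P − Q = 0.822343, giving −½ ln(0.822343) = 0.097799.
1 − 2Q = 0.984742, giving −¼ ln(0.984742) = 0.003844.
d = 0.097799 + 0.003844 = 0.101643.
Under a molecular clock d = 2μt, so t = d/(2μ) = 0.101643 / (2 × 0.023) = 2.21 Myr.

2.21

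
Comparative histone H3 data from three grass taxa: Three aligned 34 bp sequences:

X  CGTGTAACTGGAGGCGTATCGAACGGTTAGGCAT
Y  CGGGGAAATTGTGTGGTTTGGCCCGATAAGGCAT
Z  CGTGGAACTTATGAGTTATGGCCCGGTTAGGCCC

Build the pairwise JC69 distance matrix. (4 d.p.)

d(X,Y) = 0.5347, d(X,Z) = 0.4770, d(Y,Z) = 0.3734

X–Y: 13/34 sites differ → p ≈ 0.382353, d = −0.75 ln(1 − 0.509804) = 0.534712 ≈ 0.5347.
X–Z: 12/34 sites differ → p ≈ 0.352941, d = −0.75 ln(1 − 0.470588) = 0.476991 ≈ 0.4770.
Y–Z: 10/34 sites differ → p ≈ 0.294118, d = −0.75 ln(1 − 0.392157) = 0.373379 ≈ 0.3734.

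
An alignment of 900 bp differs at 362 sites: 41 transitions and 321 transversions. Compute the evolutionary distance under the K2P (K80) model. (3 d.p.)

0.609

P = 41/900 ≈ 0.045556 and Q = 321/900 ≈ 0.356667.
Under the Kimura two-parameter model, d = −½ ln(1 − 2P − Q) − ¼ ln(1 − 2Q).
1 − 2P − Q = 0.552221, giving −½ ln(0.552221) = 0.296903.
1 − 2Q = 0.286666, giving −¼ ln(0.286666) = 0.312359.
d = 0.296903 + 0.312359 = 0.609262.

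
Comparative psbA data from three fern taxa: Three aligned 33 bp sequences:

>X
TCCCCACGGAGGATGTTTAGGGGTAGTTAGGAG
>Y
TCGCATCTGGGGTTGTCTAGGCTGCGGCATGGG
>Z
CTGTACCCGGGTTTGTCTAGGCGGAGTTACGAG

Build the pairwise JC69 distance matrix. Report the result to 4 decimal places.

X–Y: 15/33 sites differ → p ≈ 0.454545, d = −0.75 ln(1 − 0.60606) = 0.698667 ≈ 0.6987.
X–Z: 14/33 sites differ → p ≈ 0.424242, d = −0.75 ln(1 − 0.565656) = 0.625439 ≈ 0.6254.
Y–Z: 12/33 sites differ → p ≈ 0.363636, d = −0.75 ln(1 − 0.484848) = 0.497470 ≈ 0.4975.

d(X,Y) = 0.6987, d(X,Z) = 0.6254, d(Y,Z) = 0.4975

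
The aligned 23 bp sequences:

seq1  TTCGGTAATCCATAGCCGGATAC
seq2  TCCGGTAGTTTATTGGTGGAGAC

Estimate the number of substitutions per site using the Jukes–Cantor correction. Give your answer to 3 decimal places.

0.467

The sequences differ at 8 of 23 sites (2, 8, 10, 11, 14, 16, 17, 21), so p = 8/23 ≈ 0.347826.
d = −(3/4) ln(1 − 4p/3) = −0.75 ln(1 − 0.463768) = −0.75 ln(0.536232)
  = −0.75 × (-0.623188) = 0.467391 substitutions/site.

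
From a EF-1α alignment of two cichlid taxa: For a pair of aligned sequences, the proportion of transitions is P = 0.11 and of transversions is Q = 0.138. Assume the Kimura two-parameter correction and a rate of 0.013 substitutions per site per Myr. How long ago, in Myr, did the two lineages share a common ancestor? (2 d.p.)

11.63

Under the Kimura two-parameter model, d = −½ ln(1 − 2P − Q) − ¼ ln(1 − 2Q).
1 − 2P − Q = 0.642, giving −½ ln(0.642) = 0.221583.
1 − 2Q = 0.724, giving −¼ ln(0.724) = 0.080741.
d = 0.221583 + 0.080741 = 0.302324.
Under a molecular clock d = 2μt, so t = d/(2μ) = 0.302324 / (2 × 0.013) = 11.63 Myr.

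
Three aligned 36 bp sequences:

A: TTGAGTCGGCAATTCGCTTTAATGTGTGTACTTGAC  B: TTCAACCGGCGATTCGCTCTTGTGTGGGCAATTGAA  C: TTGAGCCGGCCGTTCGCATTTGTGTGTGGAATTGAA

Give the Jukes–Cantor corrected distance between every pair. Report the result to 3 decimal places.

A–B: 11/36 sites differ → p ≈ 0.305556, d = −0.75 ln(1 − 0.407408) = 0.392437 ≈ 0.392.
A–C: 9/36 sites differ → p = 0.25, d = −0.75 ln(1 − 0.333333) = 0.304098 ≈ 0.304.
B–C: 8/36 sites differ → p ≈ 0.222222, d = −0.75 ln(1 − 0.296296) = 0.263548 ≈ 0.264.

d(A,B) = 0.392, d(A,C) = 0.304, d(B,C) = 0.264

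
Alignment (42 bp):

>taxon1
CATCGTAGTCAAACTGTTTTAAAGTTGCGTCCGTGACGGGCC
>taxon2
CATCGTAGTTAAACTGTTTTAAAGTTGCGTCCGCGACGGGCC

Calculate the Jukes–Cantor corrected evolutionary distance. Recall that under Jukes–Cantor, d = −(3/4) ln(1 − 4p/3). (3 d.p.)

The sequences differ at 2 of 42 sites (10, 34), so p = 2/42 ≈ 0.047619.
d = −(3/4) ln(1 − 4p/3) = −0.75 ln(1 − 0.063492) = −0.75 ln(0.936508)
  = −0.75 × (-0.065597) = 0.049198 substitutions/site.

0.049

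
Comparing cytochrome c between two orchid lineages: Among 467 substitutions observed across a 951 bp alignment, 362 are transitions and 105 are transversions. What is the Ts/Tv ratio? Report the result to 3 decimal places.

R = 362/105 = 3.447619… ≈ 3.448 (to 3 d.p.).

3.448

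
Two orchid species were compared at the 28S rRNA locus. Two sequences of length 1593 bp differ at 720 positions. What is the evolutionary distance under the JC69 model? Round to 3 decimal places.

p = 720/1593 ≈ 0.451977.
d = −(3/4) ln(1 − 4p/3) = −0.75 ln(1 − 0.602636) = −0.75 ln(0.397364)
  = −0.75 × (-0.922903) = 0.692177 substitutions/site.

0.692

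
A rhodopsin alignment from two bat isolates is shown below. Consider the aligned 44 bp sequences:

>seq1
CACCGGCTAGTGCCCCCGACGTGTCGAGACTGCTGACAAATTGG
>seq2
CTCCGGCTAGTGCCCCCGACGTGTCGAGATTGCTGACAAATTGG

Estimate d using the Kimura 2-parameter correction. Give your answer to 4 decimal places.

0.0469

Of 44 sites, 1 differences are transitions and 1 are transversions, so P = 1/44 ≈ 0.022727 and Q = 1/44 ≈ 0.022727.
Under the Kimura two-parameter model, d = −½ ln(1 − 2P − Q) − ¼ ln(1 − 2Q).
1 − 2P − Q = 0.931819, giving −½ ln(0.931819) = 0.035308.
1 − 2Q = 0.954546, giving −¼ ln(0.954546) = 0.011630.
d = 0.035308 + 0.011630 = 0.046938.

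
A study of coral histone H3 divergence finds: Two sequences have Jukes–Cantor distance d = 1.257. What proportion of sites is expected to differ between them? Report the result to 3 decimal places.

0.610

p = (3/4)(1 − e^(−4d/3)) = 0.75 × (1 − e^(-1.676)) = 0.75 × (1 − 0.187121) = 0.609659.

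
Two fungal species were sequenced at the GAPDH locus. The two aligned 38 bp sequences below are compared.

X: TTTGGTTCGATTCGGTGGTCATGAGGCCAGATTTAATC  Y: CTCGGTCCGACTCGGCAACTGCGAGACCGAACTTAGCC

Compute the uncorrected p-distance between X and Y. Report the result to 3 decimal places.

The sequences differ at 17 of 38 positions.
p = 17/38 = 0.447368… ≈ 0.447 (to 3 d.p.).

0.447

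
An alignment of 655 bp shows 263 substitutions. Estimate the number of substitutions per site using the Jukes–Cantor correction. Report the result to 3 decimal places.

0.575

p = 263/655 ≈ 0.401527.
d = −(3/4) ln(1 − 4p/3) = −0.75 ln(1 − 0.535369) = −0.75 ln(0.464631)
  = −0.75 × (-0.766512) = 0.574884 substitutions/site.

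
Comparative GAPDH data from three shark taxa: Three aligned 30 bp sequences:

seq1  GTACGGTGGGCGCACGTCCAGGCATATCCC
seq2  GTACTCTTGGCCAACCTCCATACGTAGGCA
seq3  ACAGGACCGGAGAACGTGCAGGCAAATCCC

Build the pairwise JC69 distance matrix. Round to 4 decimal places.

d(seq1,seq2) = 0.5716, d(seq1,seq3) = 0.4408, d(seq2,seq3) = 1.2071

seq1–seq2: 12/30 sites differ → p = 0.4, d = −0.75 ln(1 − 0.533333) = 0.571605 ≈ 0.5716.
seq1–seq3: 10/30 sites differ → p ≈ 0.333333, d = −0.75 ln(1 − 0.444444) = 0.440839 ≈ 0.4408.
seq2–seq3: 18/30 sites differ → p = 0.6, d = −0.75 ln(1 − 0.8) = 1.207078 ≈ 1.2071.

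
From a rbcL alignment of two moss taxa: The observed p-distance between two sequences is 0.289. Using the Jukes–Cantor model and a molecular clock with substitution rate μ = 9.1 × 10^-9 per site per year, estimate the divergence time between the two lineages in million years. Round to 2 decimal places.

20.06

d = −(3/4) ln(1 − 4p/3) = −0.75 ln(1 − 0.385333) = −0.75 ln(0.614667)
  = −0.75 × (-0.486675) = 0.365006 substitutions/site.
Under a molecular clock d = 2μt, so t = d/(2μ) = 0.365006 / (2 × 9.1 × 10^-9) = 20.06 million years.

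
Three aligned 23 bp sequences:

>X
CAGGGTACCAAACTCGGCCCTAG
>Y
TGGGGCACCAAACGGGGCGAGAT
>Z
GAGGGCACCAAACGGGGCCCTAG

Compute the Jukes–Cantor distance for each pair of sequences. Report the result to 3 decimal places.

d(X,Y) = 0.553, d(X,Z) = 0.198, d(Y,Z) = 0.321

X–Y: 9/23 sites differ → p ≈ 0.391304, d = −0.75 ln(1 − 0.521739) = 0.553199 ≈ 0.553.
X–Z: 4/23 sites differ → p ≈ 0.173913, d = −0.75 ln(1 − 0.231884) = 0.197861 ≈ 0.198.
Y–Z: 6/23 sites differ → p ≈ 0.26087, d = −0.75 ln(1 − 0.347827) = 0.320584 ≈ 0.321.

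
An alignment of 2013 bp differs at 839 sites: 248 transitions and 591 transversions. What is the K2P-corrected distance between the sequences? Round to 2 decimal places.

P = 248/2013 ≈ 0.123199 and Q = 591/2013 ≈ 0.293592.
Under the Kimura two-parameter model, d = −½ ln(1 − 2P − Q) − ¼ ln(1 − 2Q).
1 − 2P − Q = 0.46001, giving −½ ln(0.46001) = 0.388254.
1 − 2Q = 0.412816, giving −¼ ln(0.412816) = 0.221188.
d = 0.388254 + 0.221188 = 0.609442.

0.61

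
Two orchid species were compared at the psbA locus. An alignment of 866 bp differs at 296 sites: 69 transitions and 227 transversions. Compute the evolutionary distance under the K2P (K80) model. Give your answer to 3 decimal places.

P = 69/866 ≈ 0.079677 and Q = 227/866 ≈ 0.262125.
Under the Kimura two-parameter model, d = −½ ln(1 − 2P − Q) − ¼ ln(1 − 2Q).
1 − 2P − Q = 0.578521, giving −½ ln(0.578521) = 0.273640.
1 − 2Q = 0.47575, giving −¼ ln(0.47575) = 0.185716.
d = 0.273640 + 0.185716 = 0.459356.

0.459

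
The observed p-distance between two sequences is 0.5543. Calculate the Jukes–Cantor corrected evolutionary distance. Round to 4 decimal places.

d = −(3/4) ln(1 − 4p/3) = −0.75 ln(1 − 0.739067) = −0.75 ln(0.260933)
  = −0.75 × (-1.343492) = 1.007619 substitutions/site.

1.0076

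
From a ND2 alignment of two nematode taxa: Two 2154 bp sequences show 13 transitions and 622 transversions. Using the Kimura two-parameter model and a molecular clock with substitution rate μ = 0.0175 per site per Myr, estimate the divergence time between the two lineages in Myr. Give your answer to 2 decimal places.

11.27

P = 13/2154 ≈ 0.006035 and Q = 622/2154 ≈ 0.288765.
Under the Kimura two-parameter model, d = −½ ln(1 − 2P − Q) − ¼ ln(1 − 2Q).
1 − 2P − Q = 0.699165, giving −½ ln(0.699165) = 0.178934.
1 − 2Q = 0.42247, giving −¼ ln(0.42247) = 0.215409.
d = 0.178934 + 0.215409 = 0.394343.
Under a molecular clock d = 2μt, so t = d/(2μ) = 0.394343 / (2 × 0.0175) = 11.27 Myr.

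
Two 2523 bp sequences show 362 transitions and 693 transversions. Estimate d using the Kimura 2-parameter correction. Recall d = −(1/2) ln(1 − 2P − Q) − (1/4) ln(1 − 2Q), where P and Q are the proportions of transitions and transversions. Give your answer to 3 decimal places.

P = 362/2523 ≈ 0.14348 and Q = 693/2523 ≈ 0.274673.
Under the Kimura two-parameter model, d = −½ ln(1 − 2P − Q) − ¼ ln(1 − 2Q).
1 − 2P − Q = 0.438367, giving −½ ln(0.438367) = 0.412349.
1 − 2Q = 0.450654, giving −¼ ln(0.450654) = 0.199264.
d = 0.412349 + 0.199264 = 0.611613.

0.612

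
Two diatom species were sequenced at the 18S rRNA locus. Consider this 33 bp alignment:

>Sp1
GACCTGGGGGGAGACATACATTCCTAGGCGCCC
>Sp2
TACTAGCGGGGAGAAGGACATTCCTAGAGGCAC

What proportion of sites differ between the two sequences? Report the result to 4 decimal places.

The sequences differ at 10 of 33 positions (sites 1, 4, 5, 7, 15, 16, 17, 28, 29, 32).
p = 10/33 = 0.303030… ≈ 0.3030 (to 4 d.p.).

0.3030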